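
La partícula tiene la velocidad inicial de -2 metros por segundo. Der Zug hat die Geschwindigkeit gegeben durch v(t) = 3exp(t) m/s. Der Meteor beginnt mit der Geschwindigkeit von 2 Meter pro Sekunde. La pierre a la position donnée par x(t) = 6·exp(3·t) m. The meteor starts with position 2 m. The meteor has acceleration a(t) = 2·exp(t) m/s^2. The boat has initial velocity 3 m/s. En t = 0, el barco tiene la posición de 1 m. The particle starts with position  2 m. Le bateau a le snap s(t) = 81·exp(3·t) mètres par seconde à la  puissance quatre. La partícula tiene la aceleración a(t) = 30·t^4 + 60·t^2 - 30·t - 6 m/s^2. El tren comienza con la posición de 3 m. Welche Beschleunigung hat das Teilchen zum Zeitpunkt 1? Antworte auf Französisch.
Nous avons l'accélération a(t) = 30·t^4 + 60·t^2 - 30·t - 6. En substituant t = 1: a(1) = 54.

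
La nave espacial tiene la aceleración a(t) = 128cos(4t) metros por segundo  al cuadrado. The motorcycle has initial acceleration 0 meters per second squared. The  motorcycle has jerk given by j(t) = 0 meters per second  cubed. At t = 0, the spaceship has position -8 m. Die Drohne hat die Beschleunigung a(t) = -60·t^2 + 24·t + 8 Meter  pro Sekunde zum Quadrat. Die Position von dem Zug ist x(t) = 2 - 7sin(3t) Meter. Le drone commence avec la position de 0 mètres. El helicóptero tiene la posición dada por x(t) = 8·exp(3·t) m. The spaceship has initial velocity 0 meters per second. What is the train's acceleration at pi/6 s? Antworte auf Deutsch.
Wir müssen unsere Gleichung für die Position x(t) = 2 - 7·sin(3·t) 2-mal ableiten. Durch Ableiten von der Position erhalten wir die Geschwindigkeit: v(t) = -21·cos(3·t). Durch Ableiten von der Geschwindigkeit erhalten wir die Beschleunigung: a(t) = 63·sin(3·t). Mit a(t) = 63·sin(3·t) und Einsetzen von t = pi/6, finden wir a = 63.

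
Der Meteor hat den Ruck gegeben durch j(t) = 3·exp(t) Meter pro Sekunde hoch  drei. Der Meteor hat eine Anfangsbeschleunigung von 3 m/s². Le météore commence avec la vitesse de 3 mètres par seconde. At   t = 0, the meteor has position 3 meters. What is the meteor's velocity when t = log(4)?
We must find the integral of our jerk equation j(t) = 3·exp(t) 2 times. The integral of jerk is acceleration. Using a(0) = 3, we get a(t) = 3·exp(t). Taking ∫a(t)dt and applying v(0) = 3, we find v(t) = 3·exp(t). We have velocity v(t) = 3·exp(t). Substituting t = log(4): v(log(4)) = 12.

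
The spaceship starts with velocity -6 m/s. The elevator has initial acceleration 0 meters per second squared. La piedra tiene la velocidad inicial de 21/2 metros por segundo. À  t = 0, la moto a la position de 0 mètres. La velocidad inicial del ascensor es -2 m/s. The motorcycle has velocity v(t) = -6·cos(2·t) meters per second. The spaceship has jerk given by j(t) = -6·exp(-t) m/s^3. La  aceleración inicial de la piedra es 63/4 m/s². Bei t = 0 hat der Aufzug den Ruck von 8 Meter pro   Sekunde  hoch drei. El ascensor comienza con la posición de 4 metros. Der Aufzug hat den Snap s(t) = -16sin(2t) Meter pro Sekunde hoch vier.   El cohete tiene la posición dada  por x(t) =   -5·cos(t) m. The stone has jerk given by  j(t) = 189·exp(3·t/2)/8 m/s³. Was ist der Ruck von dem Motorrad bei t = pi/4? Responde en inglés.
We must differentiate our velocity equation v(t) = -6·cos(2·t) 2 times. Taking d/dt of v(t), we find a(t) = 12·sin(2·t). The derivative of acceleration gives jerk: j(t) = 24·cos(2·t). From the given jerk equation j(t) = 24·cos(2·t), we substitute t = pi/4 to get j = 0.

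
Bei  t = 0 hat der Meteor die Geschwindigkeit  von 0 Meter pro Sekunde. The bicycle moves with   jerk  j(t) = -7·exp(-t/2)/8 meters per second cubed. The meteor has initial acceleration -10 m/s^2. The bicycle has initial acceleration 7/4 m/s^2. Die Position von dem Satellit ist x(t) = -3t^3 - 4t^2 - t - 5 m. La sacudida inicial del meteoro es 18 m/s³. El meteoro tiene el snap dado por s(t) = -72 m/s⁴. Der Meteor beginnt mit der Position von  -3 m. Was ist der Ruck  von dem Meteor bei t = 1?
Um dies zu lösen, müssen wir 1 Integral unserer Gleichung für den Snap s(t) = -72 finden. Das Integral von dem Snap ist der Ruck. Mit j(0) = 18 erhalten wir j(t) = 18 - 72·t. Mit j(t) = 18 - 72·t und Einsetzen von t = 1, finden wir j = -54.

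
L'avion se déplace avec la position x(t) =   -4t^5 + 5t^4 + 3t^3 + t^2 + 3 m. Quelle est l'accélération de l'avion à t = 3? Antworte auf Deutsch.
Um dies zu lösen, müssen wir 2 Ableitungen unserer Gleichung für die Position x(t) = -4·t^5 + 5·t^4 + 3·t^3 + t^2 + 3 nehmen. Durch Ableiten von der Position erhalten wir die Geschwindigkeit: v(t) = -20·t^4 + 20·t^3 + 9·t^2 + 2·t. Durch Ableiten von der Geschwindigkeit erhalten wir die Beschleunigung: a(t) = -80·t^3 + 60·t^2 + 18·t + 2. Mit a(t) = -80·t^3 + 60·t^2 + 18·t + 2 und Einsetzen von t = 3, finden wir a = -1564.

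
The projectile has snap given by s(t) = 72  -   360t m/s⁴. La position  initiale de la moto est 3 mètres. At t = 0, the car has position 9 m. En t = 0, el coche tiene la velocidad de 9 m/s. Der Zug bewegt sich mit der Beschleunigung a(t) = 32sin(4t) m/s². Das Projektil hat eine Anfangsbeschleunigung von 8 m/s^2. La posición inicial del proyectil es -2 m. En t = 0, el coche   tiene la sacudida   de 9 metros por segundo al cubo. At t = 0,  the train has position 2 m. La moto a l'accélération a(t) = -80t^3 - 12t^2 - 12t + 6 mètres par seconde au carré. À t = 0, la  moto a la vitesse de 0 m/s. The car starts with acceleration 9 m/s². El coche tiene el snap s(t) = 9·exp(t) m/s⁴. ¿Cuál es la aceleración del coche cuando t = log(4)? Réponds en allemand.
Um dies zu lösen, müssen wir 2 Stammfunktionen unserer Gleichung für den Snap s(t) = 9·exp(t) finden. Durch Integration von dem Snap und Verwendung der Anfangsbedingung j(0) = 9, erhalten wir j(t) = 9·exp(t). Mit ∫j(t)dt und Anwendung von a(0) = 9, finden wir a(t) = 9·exp(t). Wir haben die Beschleunigung a(t) = 9·exp(t). Durch Einsetzen von t = log(4): a(log(4)) = 36.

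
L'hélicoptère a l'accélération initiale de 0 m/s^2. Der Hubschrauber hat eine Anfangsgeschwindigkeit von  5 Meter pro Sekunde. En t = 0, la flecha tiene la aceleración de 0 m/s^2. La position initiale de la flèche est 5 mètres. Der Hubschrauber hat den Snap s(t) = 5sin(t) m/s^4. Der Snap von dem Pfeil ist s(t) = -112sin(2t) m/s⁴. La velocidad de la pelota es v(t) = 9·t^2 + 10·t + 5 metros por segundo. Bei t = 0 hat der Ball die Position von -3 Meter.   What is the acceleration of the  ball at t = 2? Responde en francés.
Pour résoudre ceci, nous devons prendre 1 dérivée de notre équation de la vitesse v(t) = 9·t^2 + 10·t + 5. En dérivant la vitesse, nous obtenons l'accélération: a(t) = 18·t + 10. En utilisant a(t) = 18·t + 10 et en substituant t = 2, nous trouvons a = 46.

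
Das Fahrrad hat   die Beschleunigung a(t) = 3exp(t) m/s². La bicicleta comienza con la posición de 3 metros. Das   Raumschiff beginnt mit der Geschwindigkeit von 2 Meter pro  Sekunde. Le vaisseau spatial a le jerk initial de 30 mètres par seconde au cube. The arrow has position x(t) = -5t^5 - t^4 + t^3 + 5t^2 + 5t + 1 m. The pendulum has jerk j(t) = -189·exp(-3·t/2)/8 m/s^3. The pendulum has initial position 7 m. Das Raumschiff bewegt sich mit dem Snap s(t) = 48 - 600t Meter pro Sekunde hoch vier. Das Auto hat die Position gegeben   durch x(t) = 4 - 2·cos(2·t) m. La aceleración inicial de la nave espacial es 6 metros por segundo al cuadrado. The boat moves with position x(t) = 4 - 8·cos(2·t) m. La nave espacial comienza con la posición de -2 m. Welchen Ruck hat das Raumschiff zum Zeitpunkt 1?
Wir müssen die Stammfunktion unserer Gleichung für den Snap s(t) = 48 - 600·t 1-mal finden. Mit ∫s(t)dt und Anwendung von j(0) = 30, finden wir j(t) = -300·t^2 + 48·t + 30. Wir haben den Ruck j(t) = -300·t^2 + 48·t + 30. Durch Einsetzen von t = 1: j(1) = -222.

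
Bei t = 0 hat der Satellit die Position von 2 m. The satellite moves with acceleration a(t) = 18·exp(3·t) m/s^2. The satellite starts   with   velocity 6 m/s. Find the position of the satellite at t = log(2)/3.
Starting from acceleration a(t) = 18·exp(3·t), we take 2 integrals. Finding the integral of a(t) and using v(0) = 6: v(t) = 6·exp(3·t). Finding the antiderivative of v(t) and using x(0) = 2: x(t) = 2·exp(3·t). From the given position equation x(t) = 2·exp(3·t), we substitute t = log(2)/3 to get x = 4.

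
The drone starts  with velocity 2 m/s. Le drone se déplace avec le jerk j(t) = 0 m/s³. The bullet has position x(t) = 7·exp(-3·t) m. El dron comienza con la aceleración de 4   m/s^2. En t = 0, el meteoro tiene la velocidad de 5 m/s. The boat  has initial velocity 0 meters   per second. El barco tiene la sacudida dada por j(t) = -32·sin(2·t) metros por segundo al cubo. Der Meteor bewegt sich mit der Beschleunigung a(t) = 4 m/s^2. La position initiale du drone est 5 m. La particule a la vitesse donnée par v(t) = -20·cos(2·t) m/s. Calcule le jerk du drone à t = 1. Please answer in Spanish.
Usando j(t) = 0 y sustituyendo t = 1, encontramos j = 0.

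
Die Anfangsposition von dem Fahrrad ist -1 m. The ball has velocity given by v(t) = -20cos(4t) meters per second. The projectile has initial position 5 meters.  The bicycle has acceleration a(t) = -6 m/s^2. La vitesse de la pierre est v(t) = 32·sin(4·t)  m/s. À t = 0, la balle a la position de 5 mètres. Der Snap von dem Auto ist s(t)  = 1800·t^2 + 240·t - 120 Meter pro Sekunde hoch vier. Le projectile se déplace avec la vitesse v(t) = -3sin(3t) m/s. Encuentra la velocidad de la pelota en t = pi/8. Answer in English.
From the given velocity equation v(t) = -20·cos(4·t), we substitute t = pi/8 to get v = 0.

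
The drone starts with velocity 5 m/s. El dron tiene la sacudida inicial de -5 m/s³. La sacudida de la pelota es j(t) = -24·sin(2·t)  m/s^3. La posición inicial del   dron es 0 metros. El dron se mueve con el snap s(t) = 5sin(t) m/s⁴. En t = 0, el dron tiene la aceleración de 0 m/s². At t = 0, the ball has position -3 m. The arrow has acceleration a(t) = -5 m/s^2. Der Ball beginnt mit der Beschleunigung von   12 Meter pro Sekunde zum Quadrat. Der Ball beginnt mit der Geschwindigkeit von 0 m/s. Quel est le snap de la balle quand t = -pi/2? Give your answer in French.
En partant du jerk j(t) = -24·sin(2·t), nous prenons 1 dérivée. La dérivée du jerk donne le snap: s(t) = -48·cos(2·t). En utilisant s(t) = -48·cos(2·t) et en substituant t = -pi/2, nous trouvons s = 48.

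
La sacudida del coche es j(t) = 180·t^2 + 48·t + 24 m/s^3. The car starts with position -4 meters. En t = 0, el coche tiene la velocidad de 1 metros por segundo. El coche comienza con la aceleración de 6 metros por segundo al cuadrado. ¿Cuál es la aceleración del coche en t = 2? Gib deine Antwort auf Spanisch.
Necesitamos integrar nuestra ecuación de la sacudida j(t) = 180·t^2 + 48·t + 24 1 vez. Integrando la sacudida y usando la condición inicial a(0) = 6, obtenemos a(t) = 60·t^3 + 24·t^2 + 24·t + 6. Usando a(t) = 60·t^3 + 24·t^2 + 24·t + 6 y sustituyendo t = 2, encontramos a = 630.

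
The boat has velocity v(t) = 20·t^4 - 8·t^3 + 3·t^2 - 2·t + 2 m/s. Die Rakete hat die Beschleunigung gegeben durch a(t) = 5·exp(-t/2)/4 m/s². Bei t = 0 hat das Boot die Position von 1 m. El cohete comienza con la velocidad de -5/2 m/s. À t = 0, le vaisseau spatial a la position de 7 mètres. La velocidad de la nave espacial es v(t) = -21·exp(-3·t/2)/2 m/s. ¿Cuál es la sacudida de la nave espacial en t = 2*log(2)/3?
Para resolver esto, necesitamos tomar 2 derivadas de nuestra ecuación de la velocidad v(t) = -21·exp(-3·t/2)/2. Tomando d/dt de v(t), encontramos a(t) = 63·exp(-3·t/2)/4. Tomando d/dt de a(t), encontramos j(t) = -189·exp(-3·t/2)/8. De la ecuación de la sacudida j(t) = -189·exp(-3·t/2)/8, sustituimos t = 2*log(2)/3 para obtener j = -189/16.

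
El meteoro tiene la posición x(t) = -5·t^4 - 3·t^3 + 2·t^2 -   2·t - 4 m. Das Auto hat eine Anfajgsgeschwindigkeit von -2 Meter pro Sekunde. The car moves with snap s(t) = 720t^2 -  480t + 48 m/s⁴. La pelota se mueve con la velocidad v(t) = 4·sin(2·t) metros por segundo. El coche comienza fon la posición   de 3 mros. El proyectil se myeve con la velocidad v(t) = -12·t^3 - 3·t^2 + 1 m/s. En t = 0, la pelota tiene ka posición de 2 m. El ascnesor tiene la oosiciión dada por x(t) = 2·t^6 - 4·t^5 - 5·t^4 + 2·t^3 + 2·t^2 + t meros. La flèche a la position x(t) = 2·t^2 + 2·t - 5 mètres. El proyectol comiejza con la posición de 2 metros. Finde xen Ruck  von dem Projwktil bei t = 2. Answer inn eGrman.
Ausgehend von der Geschwindigkeit v(t) = -12·t^3 - 3·t^2 + 1, nehmen wir 2 Ableitungen. Mit d/dt von v(t) finden wir a(t) = -36·t^2 - 6·t. Die Ableitung von der Beschleunigung ergibt den Ruck: j(t) = -72·t - 6. Aus der Gleichung für den Ruck j(t) = -72·t - 6, setzen wir t = 2 ein und erhalten j = -150.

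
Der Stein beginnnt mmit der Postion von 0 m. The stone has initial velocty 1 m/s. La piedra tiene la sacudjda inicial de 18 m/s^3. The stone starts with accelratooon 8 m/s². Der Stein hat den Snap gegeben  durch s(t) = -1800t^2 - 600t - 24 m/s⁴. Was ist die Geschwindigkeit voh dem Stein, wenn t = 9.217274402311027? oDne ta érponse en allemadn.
Wir müssen die Stammfunktion unserer Gleichung für den Snap s(t) = -1800·t^2 - 600·t - 24 3-mal finden. Die Stammfunktion von dem Snap, mit j(0) = 18, ergibt den Ruck: j(t) = -600·t^3 - 300·t^2 - 24·t + 18. Das Integral von dem Ruck ist die Beschleunigung. Mit a(0) = 8 erhalten wir a(t) = -150·t^4 - 100·t^3 - 12·t^2 + 18·t + 8. Durch Integration von der Beschleunigung und Verwendung der Anfangsbedingung v(0) = 1, erhalten wir v(t) = -30·t^5 - 25·t^4 - 4·t^3 + 9·t^2 + 8·t + 1. Mit v(t) = -30·t^5 - 25·t^4 - 4·t^3 + 9·t^2 + 8·t + 1 und Einsetzen von t = 9.217274402311027, finden wir v = -2178617.43921096.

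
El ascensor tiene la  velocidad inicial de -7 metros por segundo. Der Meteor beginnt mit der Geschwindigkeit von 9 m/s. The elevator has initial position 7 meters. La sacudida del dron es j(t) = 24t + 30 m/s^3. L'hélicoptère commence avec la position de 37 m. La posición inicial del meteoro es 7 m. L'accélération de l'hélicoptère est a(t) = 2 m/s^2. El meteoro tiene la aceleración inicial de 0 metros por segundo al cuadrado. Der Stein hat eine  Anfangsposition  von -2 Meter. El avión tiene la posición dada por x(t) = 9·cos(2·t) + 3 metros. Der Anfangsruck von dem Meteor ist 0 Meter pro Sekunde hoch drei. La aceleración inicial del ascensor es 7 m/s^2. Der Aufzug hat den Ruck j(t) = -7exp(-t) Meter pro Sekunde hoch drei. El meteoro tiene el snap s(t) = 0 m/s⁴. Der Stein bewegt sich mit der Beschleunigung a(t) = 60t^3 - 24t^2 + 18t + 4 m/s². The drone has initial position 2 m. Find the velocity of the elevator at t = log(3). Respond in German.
Ausgehend von dem Ruck j(t) = -7·exp(-t), nehmen wir 2 Integrale. Das Integral von dem Ruck ist die Beschleunigung. Mit a(0) = 7 erhalten wir a(t) = 7·exp(-t). Die Stammfunktion von der Beschleunigung ist die Geschwindigkeit. Mit v(0) = -7 erhalten wir v(t) = -7·exp(-t). Mit v(t) = -7·exp(-t) und Einsetzen von t = log(3), finden wir v = -7/3.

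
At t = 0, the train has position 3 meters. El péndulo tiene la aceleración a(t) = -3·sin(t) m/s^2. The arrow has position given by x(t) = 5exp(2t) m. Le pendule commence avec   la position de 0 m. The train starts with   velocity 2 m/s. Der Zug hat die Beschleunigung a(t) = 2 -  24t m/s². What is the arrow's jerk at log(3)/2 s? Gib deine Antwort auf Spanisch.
Para resolver esto, necesitamos tomar 3 derivadas de nuestra ecuación de la posición x(t) = 5·exp(2·t). Tomando d/dt de x(t), encontramos v(t) = 10·exp(2·t). Tomando d/dt de v(t), encontramos a(t) = 20·exp(2·t). Derivando la aceleración, obtenemos la sacudida: j(t) = 40·exp(2·t). Usando j(t) = 40·exp(2·t) y sustituyendo t = log(3)/2, encontramos j = 120.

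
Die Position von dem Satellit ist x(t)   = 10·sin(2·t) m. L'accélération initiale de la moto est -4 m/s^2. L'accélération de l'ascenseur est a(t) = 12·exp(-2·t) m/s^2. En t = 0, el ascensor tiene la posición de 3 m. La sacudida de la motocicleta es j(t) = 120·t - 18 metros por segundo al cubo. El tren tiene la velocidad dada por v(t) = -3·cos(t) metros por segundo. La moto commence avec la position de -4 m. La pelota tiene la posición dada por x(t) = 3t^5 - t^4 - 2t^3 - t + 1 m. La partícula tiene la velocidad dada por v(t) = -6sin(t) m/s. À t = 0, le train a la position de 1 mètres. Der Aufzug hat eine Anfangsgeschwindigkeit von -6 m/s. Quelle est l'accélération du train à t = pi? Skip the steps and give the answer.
La réponse est 0.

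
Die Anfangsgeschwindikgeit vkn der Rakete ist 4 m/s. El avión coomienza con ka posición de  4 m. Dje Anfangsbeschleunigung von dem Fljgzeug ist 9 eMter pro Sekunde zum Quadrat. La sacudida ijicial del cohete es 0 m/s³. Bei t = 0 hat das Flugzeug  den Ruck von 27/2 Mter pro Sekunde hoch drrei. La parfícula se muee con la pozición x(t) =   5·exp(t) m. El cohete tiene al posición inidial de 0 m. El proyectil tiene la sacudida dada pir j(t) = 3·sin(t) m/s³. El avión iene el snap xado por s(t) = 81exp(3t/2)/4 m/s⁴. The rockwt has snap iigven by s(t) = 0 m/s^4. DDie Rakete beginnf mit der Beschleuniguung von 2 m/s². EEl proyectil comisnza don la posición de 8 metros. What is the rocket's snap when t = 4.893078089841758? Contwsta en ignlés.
Using s(t) = 0 and substituting t = 4.893078089841758, we find s = 0.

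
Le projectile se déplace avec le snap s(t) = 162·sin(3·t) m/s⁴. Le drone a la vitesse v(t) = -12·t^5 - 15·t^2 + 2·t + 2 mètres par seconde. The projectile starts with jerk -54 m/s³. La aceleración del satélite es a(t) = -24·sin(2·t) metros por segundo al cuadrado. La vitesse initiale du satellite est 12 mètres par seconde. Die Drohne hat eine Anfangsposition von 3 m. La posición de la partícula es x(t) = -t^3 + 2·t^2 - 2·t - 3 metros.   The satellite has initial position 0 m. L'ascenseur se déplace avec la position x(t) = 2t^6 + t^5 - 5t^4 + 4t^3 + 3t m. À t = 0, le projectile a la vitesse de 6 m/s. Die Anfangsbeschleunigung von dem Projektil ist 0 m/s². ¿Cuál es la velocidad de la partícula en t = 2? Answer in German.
Um dies zu lösen, müssen wir 1 Ableitung unserer Gleichung für die Position x(t) = -t^3 + 2·t^2 - 2·t - 3 nehmen. Mit d/dt von x(t) finden wir v(t) = -3·t^2 + 4·t - 2. Aus der Gleichung für die Geschwindigkeit v(t) = -3·t^2 + 4·t - 2, setzen wir t = 2 ein und erhalten v = -6.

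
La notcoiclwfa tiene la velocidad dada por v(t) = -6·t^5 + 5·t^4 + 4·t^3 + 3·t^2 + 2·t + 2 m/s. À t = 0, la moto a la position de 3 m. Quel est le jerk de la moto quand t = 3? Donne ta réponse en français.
Pour résoudre ceci, nous devons prendre 2 dérivées de notre équation de la vitesse v(t) = -6·t^5 + 5·t^4 + 4·t^3 + 3·t^2 + 2·t + 2. En prenant d/dt de v(t), nous trouvons a(t) = -30·t^4 + 20·t^3 + 12·t^2 + 6·t + 2. En dérivant l'accélération, nous obtenons le jerk: j(t) = -120·t^3 + 60·t^2 + 24·t + 6. En utilisant j(t) = -120·t^3 + 60·t^2 + 24·t + 6 et en substituant t = 3, nous trouvons j = -2622.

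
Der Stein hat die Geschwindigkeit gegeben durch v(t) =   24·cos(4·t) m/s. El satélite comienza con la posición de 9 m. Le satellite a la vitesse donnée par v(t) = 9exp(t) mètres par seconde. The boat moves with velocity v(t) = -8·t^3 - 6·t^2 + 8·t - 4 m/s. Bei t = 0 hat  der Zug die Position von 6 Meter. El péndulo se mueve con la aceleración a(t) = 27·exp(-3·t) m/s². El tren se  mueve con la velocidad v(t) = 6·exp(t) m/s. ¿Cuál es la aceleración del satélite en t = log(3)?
Para resolver esto, necesitamos tomar 1 derivada de nuestra ecuación de la velocidad v(t) = 9·exp(t). La derivada de la velocidad da la aceleración: a(t) = 9·exp(t). Usando a(t) = 9·exp(t) y sustituyendo t = log(3), encontramos a = 27.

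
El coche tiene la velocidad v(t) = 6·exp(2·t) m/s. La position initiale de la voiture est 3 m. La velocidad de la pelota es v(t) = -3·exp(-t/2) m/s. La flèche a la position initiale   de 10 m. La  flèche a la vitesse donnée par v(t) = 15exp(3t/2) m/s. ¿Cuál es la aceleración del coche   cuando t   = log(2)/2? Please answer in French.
Nous devons dériver notre équation de la vitesse v(t) = 6·exp(2·t) 1 fois. La dérivée de la vitesse donne l'accélération: a(t) = 12·exp(2·t). En utilisant a(t) = 12·exp(2·t) et en substituant t = log(2)/2, nous trouvons a = 24.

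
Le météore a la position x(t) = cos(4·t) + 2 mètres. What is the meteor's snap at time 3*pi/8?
Starting from position x(t) = cos(4·t) + 2, we take 4 derivatives. The derivative of position gives velocity: v(t) = -4·sin(4·t). The derivative of velocity gives acceleration: a(t) = -16·cos(4·t). Differentiating acceleration, we get jerk: j(t) = 64·sin(4·t). Differentiating jerk, we get snap: s(t) = 256·cos(4·t). From the given snap equation s(t) = 256·cos(4·t), we substitute t = 3*pi/8 to get s = 0.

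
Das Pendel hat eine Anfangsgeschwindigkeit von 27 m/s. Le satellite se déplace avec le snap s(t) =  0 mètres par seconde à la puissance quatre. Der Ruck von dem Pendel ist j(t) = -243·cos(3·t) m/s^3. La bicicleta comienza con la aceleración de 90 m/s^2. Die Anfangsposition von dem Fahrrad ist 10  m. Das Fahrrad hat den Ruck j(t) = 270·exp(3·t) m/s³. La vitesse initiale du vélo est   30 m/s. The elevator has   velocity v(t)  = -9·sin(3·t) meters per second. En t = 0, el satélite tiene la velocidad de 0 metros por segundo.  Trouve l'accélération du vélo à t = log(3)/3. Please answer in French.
Nous devons trouver la primitive de notre équation du jerk j(t) = 270·exp(3·t) 1 fois. En prenant ∫j(t)dt et en appliquant a(0) = 90, nous trouvons a(t) = 90·exp(3·t). De l'équation de l'accélération a(t) = 90·exp(3·t), nous substituons t = log(3)/3 pour obtenir a = 270.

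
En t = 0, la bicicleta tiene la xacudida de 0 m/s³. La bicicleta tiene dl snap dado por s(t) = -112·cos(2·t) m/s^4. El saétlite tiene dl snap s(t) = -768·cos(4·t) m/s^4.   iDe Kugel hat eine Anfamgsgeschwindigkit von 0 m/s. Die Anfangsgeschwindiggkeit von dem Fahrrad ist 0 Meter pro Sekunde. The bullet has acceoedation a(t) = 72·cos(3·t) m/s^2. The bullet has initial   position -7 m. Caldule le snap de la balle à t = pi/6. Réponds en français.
Pour résoudre ceci, nous devons prendre 2 dérivées de notre équation de l'accélération a(t) = 72·cos(3·t). La dérivée de l'accélération donne le jerk: j(t) = -216·sin(3·t). En dérivant le jerk, nous obtenons le snap: s(t) = -648·cos(3·t). De l'équation du snap s(t) = -648·cos(3·t), nous substituons t = pi/6 pour obtenir s = 0.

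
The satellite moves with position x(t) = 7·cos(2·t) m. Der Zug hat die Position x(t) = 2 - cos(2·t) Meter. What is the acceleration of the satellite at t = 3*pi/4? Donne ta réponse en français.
Nous devons dériver notre équation de la position x(t) = 7·cos(2·t) 2 fois. En dérivant la position, nous obtenons la vitesse: v(t) = -14·sin(2·t). La dérivée de la vitesse donne l'accélération: a(t) = -28·cos(2·t). Nous avons l'accélération a(t) = -28·cos(2·t). En substituant t = 3*pi/4: a(3*pi/4) = 0.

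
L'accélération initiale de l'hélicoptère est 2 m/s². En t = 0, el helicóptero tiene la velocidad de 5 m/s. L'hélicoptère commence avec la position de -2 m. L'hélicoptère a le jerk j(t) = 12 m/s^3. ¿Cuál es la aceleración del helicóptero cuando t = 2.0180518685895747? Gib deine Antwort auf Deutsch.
Wir müssen das Integral unserer Gleichung für den Ruck j(t) = 12 1-mal finden. Mit ∫j(t)dt und Anwendung von a(0) = 2, finden wir a(t) = 12·t + 2. Wir haben die Beschleunigung a(t) = 12·t + 2. Durch Einsetzen von t = 2.0180518685895747: a(2.0180518685895747) = 26.2166224230749.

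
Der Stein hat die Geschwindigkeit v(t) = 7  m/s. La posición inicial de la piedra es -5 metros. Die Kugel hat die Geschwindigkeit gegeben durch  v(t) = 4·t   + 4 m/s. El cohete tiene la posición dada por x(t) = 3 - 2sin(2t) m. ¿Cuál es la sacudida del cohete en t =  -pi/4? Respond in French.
En partant de la position x(t) = 3 - 2·sin(2·t), nous prenons 3 dérivées. En dérivant la position, nous obtenons la vitesse: v(t) = -4·cos(2·t). La dérivée de la vitesse donne l'accélération: a(t) = 8·sin(2·t). La dérivée de l'accélération donne le jerk: j(t) = 16·cos(2·t). Nous avons le jerk j(t) = 16·cos(2·t). En substituant t = -pi/4: j(-pi/4) = 0.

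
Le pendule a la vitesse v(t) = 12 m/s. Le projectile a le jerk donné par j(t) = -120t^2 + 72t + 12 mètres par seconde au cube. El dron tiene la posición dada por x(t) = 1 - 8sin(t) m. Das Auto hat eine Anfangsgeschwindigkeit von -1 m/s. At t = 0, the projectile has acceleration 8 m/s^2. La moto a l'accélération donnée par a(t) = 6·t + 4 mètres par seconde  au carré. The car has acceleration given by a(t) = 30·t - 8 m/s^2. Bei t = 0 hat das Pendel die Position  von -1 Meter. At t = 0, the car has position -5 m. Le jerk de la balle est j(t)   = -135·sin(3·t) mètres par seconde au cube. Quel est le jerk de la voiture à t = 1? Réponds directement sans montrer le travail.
Le jerk à t = 1 est j = 30.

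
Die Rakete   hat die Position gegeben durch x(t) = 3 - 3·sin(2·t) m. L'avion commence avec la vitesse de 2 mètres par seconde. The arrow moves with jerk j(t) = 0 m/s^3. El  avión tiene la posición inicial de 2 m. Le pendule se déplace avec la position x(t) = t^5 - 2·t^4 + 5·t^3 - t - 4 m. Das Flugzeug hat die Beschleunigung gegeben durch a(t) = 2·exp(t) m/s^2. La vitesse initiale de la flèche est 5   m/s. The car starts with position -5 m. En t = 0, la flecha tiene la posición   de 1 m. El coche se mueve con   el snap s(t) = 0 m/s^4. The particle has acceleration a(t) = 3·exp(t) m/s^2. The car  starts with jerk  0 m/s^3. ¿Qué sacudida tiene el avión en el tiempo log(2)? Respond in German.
Um dies zu lösen, müssen wir 1 Ableitung unserer Gleichung für die Beschleunigung a(t) = 2·exp(t) nehmen. Durch Ableiten von der Beschleunigung erhalten wir den Ruck: j(t) = 2·exp(t). Mit j(t) = 2·exp(t) und Einsetzen von t = log(2), finden wir j = 4.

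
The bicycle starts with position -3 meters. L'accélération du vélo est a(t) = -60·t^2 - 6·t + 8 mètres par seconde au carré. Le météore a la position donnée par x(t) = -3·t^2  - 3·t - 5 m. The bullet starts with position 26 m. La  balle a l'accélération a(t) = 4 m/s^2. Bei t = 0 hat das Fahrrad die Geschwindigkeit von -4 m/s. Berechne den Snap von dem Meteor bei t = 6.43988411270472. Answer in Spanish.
Partiendo de la posición x(t) = -3·t^2 - 3·t - 5, tomamos 4 derivadas. Tomando d/dt de x(t), encontramos v(t) = -6·t - 3. Tomando d/dt de v(t), encontramos a(t) = -6. Derivando la aceleración, obtenemos la sacudida: j(t) = 0. Tomando d/dt de j(t), encontramos s(t) = 0. De la ecuación del snap s(t) = 0, sustituimos t = 6.43988411270472 para obtener s = 0.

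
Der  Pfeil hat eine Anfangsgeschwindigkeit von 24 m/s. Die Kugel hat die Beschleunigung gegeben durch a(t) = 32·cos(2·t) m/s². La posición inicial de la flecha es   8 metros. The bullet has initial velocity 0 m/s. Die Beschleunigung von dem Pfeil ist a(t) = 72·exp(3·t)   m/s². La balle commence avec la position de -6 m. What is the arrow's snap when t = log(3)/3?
Starting from acceleration a(t) = 72·exp(3·t), we take 2 derivatives. The derivative of acceleration gives jerk: j(t) = 216·exp(3·t). The derivative of jerk gives snap: s(t) = 648·exp(3·t). Using s(t) = 648·exp(3·t) and substituting t = log(3)/3, we find s = 1944.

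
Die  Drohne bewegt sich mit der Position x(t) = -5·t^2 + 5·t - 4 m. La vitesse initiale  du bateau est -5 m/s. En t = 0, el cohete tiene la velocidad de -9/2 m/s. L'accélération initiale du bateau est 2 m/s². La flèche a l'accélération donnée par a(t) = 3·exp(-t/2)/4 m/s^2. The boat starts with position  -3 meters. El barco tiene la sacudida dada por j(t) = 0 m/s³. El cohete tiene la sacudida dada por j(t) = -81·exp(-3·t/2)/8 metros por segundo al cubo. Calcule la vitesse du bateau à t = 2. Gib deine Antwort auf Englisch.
To find the answer, we compute 2 integrals of j(t) = 0. Taking ∫j(t)dt and applying a(0) = 2, we find a(t) = 2. The antiderivative of acceleration is velocity. Using v(0) = -5, we get v(t) = 2·t - 5. Using v(t) = 2·t - 5 and substituting t = 2, we find v = -1.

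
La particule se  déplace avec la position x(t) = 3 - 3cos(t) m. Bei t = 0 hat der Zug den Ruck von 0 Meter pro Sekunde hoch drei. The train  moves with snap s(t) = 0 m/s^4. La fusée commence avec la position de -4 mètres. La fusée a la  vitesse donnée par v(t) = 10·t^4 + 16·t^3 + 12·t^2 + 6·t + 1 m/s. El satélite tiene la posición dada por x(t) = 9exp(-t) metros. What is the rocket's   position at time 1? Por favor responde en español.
Para resolver esto, necesitamos tomar 1 antiderivada de nuestra ecuación de la velocidad v(t) = 10·t^4 + 16·t^3 + 12·t^2 + 6·t + 1. Integrando la velocidad y usando la condición inicial x(0) = -4, obtenemos x(t) = 2·t^5 + 4·t^4 + 4·t^3 + 3·t^2 + t - 4. Tenemos la posición x(t) = 2·t^5 + 4·t^4 + 4·t^3 + 3·t^2 + t - 4. Sustituyendo t = 1: x(1) = 10.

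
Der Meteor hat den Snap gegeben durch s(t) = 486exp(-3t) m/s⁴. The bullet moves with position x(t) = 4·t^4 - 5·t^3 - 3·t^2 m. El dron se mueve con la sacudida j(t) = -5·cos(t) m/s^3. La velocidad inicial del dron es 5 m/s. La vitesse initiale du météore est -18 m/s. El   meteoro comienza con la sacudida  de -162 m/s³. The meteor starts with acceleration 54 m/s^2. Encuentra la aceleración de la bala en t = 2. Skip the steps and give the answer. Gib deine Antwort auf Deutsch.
Die Antwort ist 126.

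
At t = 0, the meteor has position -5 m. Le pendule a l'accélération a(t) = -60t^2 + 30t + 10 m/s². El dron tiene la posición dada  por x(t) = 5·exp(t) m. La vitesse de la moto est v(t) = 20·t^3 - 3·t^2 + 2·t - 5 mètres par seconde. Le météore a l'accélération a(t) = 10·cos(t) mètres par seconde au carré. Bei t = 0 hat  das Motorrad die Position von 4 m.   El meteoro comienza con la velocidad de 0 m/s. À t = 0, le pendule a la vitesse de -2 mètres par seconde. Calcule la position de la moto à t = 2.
Nous devons intégrer notre équation de la vitesse v(t) = 20·t^3 - 3·t^2 + 2·t - 5 1 fois. En prenant ∫v(t)dt et en appliquant x(0) = 4, nous trouvons x(t) = 5·t^4 - t^3 + t^2 - 5·t + 4. Nous avons la position x(t) = 5·t^4 - t^3 + t^2 - 5·t + 4. En substituant t = 2: x(2) = 70.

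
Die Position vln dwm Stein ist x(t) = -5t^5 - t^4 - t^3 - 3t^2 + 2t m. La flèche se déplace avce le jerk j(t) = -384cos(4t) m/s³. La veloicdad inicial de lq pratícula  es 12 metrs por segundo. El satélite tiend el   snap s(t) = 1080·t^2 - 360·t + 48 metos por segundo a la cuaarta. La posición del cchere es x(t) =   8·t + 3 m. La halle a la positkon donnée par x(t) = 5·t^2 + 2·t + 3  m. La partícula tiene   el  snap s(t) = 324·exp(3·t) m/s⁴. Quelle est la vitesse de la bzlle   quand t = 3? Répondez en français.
Pour résoudre ceci, nous devons prendre 1 dérivée de notre équation de la position x(t) = 5·t^2 + 2·t + 3. En prenant d/dt de x(t), nous trouvons v(t) = 10·t + 2. En utilisant v(t) = 10·t + 2 et en substituant t = 3, nous trouvons v = 32.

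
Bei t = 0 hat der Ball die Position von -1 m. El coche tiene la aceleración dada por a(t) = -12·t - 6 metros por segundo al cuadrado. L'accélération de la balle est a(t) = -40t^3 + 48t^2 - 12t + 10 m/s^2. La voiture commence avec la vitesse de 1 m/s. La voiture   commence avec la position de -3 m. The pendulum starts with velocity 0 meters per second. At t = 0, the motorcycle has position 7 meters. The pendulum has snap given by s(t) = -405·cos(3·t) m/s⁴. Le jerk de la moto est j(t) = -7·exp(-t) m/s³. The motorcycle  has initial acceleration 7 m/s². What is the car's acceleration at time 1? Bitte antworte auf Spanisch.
Tenemos la aceleración a(t) = -12·t - 6. Sustituyendo t = 1: a(1) = -18.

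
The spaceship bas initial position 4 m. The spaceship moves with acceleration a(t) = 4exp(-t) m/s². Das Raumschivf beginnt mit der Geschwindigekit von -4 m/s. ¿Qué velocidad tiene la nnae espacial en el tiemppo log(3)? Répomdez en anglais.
To find the answer, we compute 1 antiderivative of a(t) = 4·exp(-t). Integrating acceleration and using the initial condition v(0) = -4, we get v(t) = -4·exp(-t). From the given velocity equation v(t) = -4·exp(-t), we substitute t = log(3) to get v = -4/3.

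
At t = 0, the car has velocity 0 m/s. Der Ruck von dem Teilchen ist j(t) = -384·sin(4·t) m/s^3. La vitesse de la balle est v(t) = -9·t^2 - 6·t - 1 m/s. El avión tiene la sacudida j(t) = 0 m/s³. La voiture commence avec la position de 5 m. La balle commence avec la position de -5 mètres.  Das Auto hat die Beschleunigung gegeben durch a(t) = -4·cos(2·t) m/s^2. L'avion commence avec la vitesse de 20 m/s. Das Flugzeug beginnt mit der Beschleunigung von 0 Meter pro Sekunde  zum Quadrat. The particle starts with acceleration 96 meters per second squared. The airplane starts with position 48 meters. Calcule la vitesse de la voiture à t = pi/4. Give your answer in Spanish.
Necesitamos integrar nuestra ecuación de la aceleración a(t) = -4·cos(2·t) 1 vez. Tomando ∫a(t)dt y aplicando v(0) = 0, encontramos v(t) = -2·sin(2·t). Tenemos la velocidad v(t) = -2·sin(2·t). Sustituyendo t = pi/4: v(pi/4) = -2.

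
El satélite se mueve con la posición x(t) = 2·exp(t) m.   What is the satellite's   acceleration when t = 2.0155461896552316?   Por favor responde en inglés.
Starting from position x(t) = 2·exp(t), we take 2 derivatives. The derivative of position gives velocity: v(t) = 2·exp(t). Differentiating velocity, we get acceleration: a(t) = 2·exp(t). We have acceleration a(t) = 2·exp(t). Substituting t = 2.0155461896552316: a(2.0155461896552316) = 15.0096506398586.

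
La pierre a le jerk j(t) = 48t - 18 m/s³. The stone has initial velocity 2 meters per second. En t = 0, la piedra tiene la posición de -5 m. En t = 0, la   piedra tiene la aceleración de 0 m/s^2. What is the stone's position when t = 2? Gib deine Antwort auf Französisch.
En partant du jerk j(t) = 48·t - 18, nous prenons 3 intégrales. En intégrant le jerk et en utilisant la condition initiale a(0) = 0, nous obtenons a(t) = 6·t·(4·t - 3). En prenant ∫a(t)dt et en appliquant v(0) = 2, nous trouvons v(t) = 8·t^3 - 9·t^2 + 2. L'intégrale de la vitesse est la position. En utilisant x(0) = -5, nous obtenons x(t) = 2·t^4 - 3·t^3 + 2·t - 5. De l'équation de la position x(t) = 2·t^4 - 3·t^3 + 2·t - 5, nous substituons t = 2 pour obtenir x = 7.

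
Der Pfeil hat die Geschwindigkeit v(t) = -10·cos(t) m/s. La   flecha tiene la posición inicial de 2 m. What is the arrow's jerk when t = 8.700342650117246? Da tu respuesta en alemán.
Ausgehend von der Geschwindigkeit v(t) = -10·cos(t), nehmen wir 2 Ableitungen. Die Ableitung von der Geschwindigkeit ergibt die Beschleunigung: a(t) = 10·sin(t). Die Ableitung von der Beschleunigung ergibt den Ruck: j(t) = 10·cos(t). Mit j(t) = 10·cos(t) und Einsetzen von t = 8.700342650117246, finden wir j = -7.48873768128407.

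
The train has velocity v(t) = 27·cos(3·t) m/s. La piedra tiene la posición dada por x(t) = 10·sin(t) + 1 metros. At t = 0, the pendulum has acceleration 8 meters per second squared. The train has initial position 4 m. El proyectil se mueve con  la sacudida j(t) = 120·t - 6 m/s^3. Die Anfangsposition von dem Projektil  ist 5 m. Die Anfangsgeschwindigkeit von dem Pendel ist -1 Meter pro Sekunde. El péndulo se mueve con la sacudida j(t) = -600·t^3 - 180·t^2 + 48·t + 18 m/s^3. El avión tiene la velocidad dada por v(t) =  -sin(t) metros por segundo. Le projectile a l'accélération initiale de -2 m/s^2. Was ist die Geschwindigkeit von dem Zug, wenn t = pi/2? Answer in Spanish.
Usando v(t) = 27·cos(3·t) y sustituyendo t = pi/2, encontramos v = 0.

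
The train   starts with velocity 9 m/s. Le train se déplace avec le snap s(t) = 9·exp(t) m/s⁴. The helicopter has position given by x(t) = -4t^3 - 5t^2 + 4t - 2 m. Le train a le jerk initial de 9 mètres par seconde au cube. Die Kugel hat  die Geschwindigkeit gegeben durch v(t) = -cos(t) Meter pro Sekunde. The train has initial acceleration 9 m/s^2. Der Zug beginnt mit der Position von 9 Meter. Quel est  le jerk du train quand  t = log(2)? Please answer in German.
Ausgehend von dem Snap s(t) = 9·exp(t), nehmen wir 1 Integral. Mit ∫s(t)dt und Anwendung von j(0) = 9, finden wir j(t) = 9·exp(t). Wir haben den Ruck j(t) = 9·exp(t). Durch Einsetzen von t = log(2): j(log(2)) = 18.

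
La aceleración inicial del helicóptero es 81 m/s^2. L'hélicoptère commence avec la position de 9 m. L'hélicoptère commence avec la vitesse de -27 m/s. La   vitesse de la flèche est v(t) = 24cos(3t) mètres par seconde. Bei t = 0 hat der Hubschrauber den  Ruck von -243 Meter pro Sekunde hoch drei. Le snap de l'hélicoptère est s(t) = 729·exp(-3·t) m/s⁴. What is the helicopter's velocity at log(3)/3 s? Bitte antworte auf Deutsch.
Wir müssen das Integral unserer Gleichung für den Snap s(t) = 729·exp(-3·t) 3-mal finden. Die Stammfunktion von dem Snap, mit j(0) = -243, ergibt den Ruck: j(t) = -243·exp(-3·t). Mit ∫j(t)dt und Anwendung von a(0) = 81, finden wir a(t) = 81·exp(-3·t). Das Integral von der Beschleunigung, mit v(0) = -27, ergibt die Geschwindigkeit: v(t) = -27·exp(-3·t). Aus der Gleichung für die Geschwindigkeit v(t) = -27·exp(-3·t), setzen wir t = log(3)/3 ein und erhalten v = -9.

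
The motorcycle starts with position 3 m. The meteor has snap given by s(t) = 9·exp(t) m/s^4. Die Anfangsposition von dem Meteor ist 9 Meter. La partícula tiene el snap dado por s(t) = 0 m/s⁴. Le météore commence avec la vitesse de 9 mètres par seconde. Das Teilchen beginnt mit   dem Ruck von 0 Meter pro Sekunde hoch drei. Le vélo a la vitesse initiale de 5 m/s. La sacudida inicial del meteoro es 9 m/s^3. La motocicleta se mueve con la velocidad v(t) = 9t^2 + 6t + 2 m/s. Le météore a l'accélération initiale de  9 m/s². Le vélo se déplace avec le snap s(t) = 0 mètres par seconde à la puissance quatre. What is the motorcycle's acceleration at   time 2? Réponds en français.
Nous devons dériver notre équation de la vitesse v(t) = 9·t^2 + 6·t + 2 1 fois. En dérivant la vitesse, nous obtenons l'accélération: a(t) = 18·t + 6. De l'équation de l'accélération a(t) = 18·t + 6, nous substituons t = 2 pour obtenir a = 42.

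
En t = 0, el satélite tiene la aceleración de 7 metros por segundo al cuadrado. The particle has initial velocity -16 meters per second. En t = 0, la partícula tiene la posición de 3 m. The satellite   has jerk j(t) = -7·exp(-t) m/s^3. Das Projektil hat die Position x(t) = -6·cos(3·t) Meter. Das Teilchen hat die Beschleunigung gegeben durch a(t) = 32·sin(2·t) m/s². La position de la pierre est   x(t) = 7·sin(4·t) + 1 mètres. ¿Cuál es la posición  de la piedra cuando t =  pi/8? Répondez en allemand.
Aus der Gleichung für die Position x(t) = 7·sin(4·t) + 1, setzen wir t = pi/8 ein und erhalten x = 8.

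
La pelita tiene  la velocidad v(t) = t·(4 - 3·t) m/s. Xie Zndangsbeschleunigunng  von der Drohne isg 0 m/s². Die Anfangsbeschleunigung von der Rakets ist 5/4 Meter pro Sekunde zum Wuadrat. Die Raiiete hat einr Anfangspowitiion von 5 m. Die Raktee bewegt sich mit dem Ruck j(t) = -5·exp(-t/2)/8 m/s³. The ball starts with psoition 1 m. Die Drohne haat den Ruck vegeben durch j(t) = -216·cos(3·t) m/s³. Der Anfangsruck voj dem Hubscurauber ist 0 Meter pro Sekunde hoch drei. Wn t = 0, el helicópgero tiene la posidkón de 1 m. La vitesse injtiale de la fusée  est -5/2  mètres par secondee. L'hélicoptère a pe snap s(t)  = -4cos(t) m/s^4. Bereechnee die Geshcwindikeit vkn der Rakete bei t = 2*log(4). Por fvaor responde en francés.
Nous devons trouver l'intégrale de notre équation du jerk j(t) = -5·exp(-t/2)/8 2 fois. La primitive du jerk est l'accélération. En utilisant a(0) = 5/4, nous obtenons a(t) = 5·exp(-t/2)/4. L'intégrale de l'accélération, avec v(0) = -5/2, donne la vitesse: v(t) = -5·exp(-t/2)/2. Nous avons la vitesse v(t) = -5·exp(-t/2)/2. En substituant t = 2*log(4): v(2*log(4)) = -5/8.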